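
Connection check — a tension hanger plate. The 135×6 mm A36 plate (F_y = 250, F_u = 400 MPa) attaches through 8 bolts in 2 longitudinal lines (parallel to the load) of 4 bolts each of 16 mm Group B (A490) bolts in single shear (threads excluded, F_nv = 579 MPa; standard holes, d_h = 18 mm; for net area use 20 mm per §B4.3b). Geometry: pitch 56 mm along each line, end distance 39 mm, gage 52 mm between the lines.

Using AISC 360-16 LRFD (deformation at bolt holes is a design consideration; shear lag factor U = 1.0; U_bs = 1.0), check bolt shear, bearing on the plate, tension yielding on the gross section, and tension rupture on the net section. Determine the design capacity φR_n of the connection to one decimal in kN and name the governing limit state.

Bolt shear: A_b = π(16)²/4 = 201.06 mm². φR_n = 0.75 × 579 × 201.06 × 8 × 1 = 698.5 kN.
Bearing (6 mm plate, F_u = 400 MPa): end bolts L_c = 39 − 18/2 = 30, R_n = min(1.2×30×6×400, 2.4×16×6×400) = 86.4 kN/bolt; interior L_c = 56 − 18 = 38, R_n = 92.16 kN/bolt. φR_n = 0.75 × (2×86.4 + 6×92.16) = 544.3 kN.
Tension yield (gross): A_g = 135×6 = 810 mm². φR_n = 0.90 × 250 × 810 = 182.3 kN.
Tension rupture (net): A_n = (135 − 2×20)×6 = 570 mm² (U = 1.0, A_e = A_n). φR_n = 0.75 × 400 × 570 = 171.0 kN.
Governing: min(698.5, 544.3, 182.3, 171.0) = 171.0 kN → net-section rupture.

171.0 kN (net-section rupture governs)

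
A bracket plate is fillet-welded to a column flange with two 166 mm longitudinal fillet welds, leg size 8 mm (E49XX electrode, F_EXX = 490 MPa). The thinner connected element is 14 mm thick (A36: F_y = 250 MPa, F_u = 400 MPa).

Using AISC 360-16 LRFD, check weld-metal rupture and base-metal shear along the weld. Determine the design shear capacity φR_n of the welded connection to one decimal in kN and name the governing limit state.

Weld metal: throat = 0.707×8 = 5.656 mm, L = 2×166 = 332 mm. φR_n = 0.75 × 0.6 × 490 × 5.656 × 332 = 414.1 kN.
Base metal shear (14 mm plate): yield φR_n = 1.0×0.6×250×14×332 = 697.2 kN; rupture φR_n = 0.75×0.6×400×14×332 = 836.6 kN; take 697.2 kN (yield).
Governing: min(414.1, 697.2) = 414.1 kN → weld metal.

414.1 kN (weld metal governs)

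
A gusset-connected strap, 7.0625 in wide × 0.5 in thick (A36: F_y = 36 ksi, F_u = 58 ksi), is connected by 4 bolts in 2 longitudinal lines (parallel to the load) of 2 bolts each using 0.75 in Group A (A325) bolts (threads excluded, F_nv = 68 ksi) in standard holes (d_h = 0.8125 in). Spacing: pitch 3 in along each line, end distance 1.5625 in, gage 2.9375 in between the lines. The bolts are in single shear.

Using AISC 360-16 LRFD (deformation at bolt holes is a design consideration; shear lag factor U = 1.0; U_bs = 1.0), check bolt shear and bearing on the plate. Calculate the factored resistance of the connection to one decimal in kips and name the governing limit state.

90.1 kips (bolt shear governs)

Bolt shear: A_b = π(0.75)²/4 = 0.44179 in². φR_n = 0.75 × 68 × 0.44179 × 4 × 1 = 90.1 kips.
Bearing (0.5 in plate, F_u = 58 ksi): end bolts L_c = 1.5625 − 0.8125/2 = 1.15625, R_n = min(1.2×1.15625×0.5×58, 2.4×0.75×0.5×58) = 40.238 kips/bolt; interior L_c = 3 − 0.8125 = 2.1875, R_n = 52.2 kips/bolt. φR_n = 0.75 × (2×40.238 + 2×52.2) = 138.7 kips.
Governing: min(90.1, 138.7) = 90.1 kips → bolt shear.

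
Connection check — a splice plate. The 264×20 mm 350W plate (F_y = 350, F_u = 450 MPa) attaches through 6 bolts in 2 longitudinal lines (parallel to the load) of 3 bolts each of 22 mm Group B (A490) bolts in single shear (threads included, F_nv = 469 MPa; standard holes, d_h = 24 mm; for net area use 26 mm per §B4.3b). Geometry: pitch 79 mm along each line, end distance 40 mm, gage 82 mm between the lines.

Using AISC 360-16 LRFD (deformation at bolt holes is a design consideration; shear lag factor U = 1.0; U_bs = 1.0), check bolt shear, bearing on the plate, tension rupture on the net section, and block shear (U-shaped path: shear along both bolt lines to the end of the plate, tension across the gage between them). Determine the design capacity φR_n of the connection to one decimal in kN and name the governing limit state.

Bolt shear: A_b = π(22)²/4 = 380.13 mm². φR_n = 0.75 × 469 × 380.13 × 6 × 1 = 802.3 kN.
Bearing (20 mm plate, F_u = 450 MPa): end bolts L_c = 40 − 24/2 = 28, R_n = min(1.2×28×20×450, 2.4×22×20×450) = 302.4 kN/bolt; interior L_c = 79 − 24 = 55, R_n = 475.2 kN/bolt. φR_n = 0.75 × (2×302.4 + 4×475.2) = 1879.2 kN.
Tension rupture (net): A_n = (264 − 2×26)×20 = 4240 mm² (U = 1.0, A_e = A_n). φR_n = 0.75 × 450 × 4240 = 1431.0 kN.
Block shear: shear path 2×[40+2×79] = 2×198 mm, A_gv = 7920, A_nv = 2×(198 − 2.5×26)×20 = 5320 mm²; tension across gage: (82 − 1×26)×20 = 1120 mm². R_n = min(0.6×450×5320, 0.6×350×7920) + 1.0×450×1120 = min(1436.4, 1663.2) + 504 = 1940.4 kN. φR_n = 0.75 × 1940.4 = 1455.3 kN.
Governing: min(802.3, 1879.2, 1431.0, 1455.3) = 802.3 kN → bolt shear.

802.3 kN (bolt shear governs)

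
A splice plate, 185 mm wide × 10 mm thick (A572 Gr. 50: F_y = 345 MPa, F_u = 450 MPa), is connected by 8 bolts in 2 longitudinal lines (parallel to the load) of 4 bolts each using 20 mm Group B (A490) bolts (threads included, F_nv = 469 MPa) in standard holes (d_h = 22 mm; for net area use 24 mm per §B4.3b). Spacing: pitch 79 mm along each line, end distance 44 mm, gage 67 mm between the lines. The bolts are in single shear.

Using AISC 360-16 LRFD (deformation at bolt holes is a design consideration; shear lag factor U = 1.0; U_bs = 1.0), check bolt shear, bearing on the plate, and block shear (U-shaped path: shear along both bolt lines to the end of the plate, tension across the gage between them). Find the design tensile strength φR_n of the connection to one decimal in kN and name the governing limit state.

884.0 kN (bolt shear governs)

Bolt shear: A_b = π(20)²/4 = 314.16 mm². φR_n = 0.75 × 469 × 314.16 × 8 × 1 = 884.0 kN.
Bearing (10 mm plate, F_u = 450 MPa): end bolts L_c = 44 − 22/2 = 33, R_n = min(1.2×33×10×450, 2.4×20×10×450) = 178.2 kN/bolt; interior L_c = 79 − 22 = 57, R_n = 216 kN/bolt. φR_n = 0.75 × (2×178.2 + 6×216) = 1239.3 kN.
Block shear: shear path 2×[44+3×79] = 2×281 mm, A_gv = 5620, A_nv = 2×(281 − 3.5×24)×10 = 3940 mm²; tension across gage: (67 − 1×24)×10 = 430 mm². R_n = min(0.6×450×3940, 0.6×345×5620) + 1.0×450×430 = min(1063.8, 1163.3) + 193.5 = 1257.3 kN. φR_n = 0.75 × 1257.3 = 943.0 kN.
Governing: min(884.0, 1239.3, 943.0) = 884.0 kN → bolt shear.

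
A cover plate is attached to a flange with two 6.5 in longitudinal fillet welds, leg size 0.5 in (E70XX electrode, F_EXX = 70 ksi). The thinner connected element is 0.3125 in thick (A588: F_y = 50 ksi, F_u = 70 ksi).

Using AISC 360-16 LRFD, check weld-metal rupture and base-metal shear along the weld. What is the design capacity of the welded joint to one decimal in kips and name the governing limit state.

Weld metal: throat = 0.707×0.5 = 0.3535 in, L = 2×6.5 = 13 in. φR_n = 0.75 × 0.6 × 70 × 0.3535 × 13 = 144.8 kips.
Base metal shear (0.3125 in plate): yield φR_n = 1.0×0.6×50×0.3125×13 = 121.9 kips; rupture φR_n = 0.75×0.6×70×0.3125×13 = 128.0 kips; take 121.9 kips (yield).
Governing: min(144.8, 121.9) = 121.9 kips → base-metal shear.

121.9 kips (base-metal shear governs)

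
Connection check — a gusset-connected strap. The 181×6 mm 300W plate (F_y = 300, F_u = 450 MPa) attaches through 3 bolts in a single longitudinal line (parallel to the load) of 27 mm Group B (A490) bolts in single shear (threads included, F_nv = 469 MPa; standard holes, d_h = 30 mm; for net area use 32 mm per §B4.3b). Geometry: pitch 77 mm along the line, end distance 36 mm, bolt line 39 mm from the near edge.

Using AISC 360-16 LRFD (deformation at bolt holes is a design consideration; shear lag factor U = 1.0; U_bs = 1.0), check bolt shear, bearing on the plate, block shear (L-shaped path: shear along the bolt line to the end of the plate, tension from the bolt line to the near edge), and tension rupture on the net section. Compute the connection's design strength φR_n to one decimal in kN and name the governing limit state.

Bolt shear: A_b = π(27)²/4 = 572.56 mm². φR_n = 0.75 × 469 × 572.56 × 3 × 1 = 604.2 kN.
Bearing (6 mm plate, F_u = 450 MPa): end bolts L_c = 36 − 30/2 = 21, R_n = min(1.2×21×6×450, 2.4×27×6×450) = 68.04 kN/bolt; interior L_c = 77 − 30 = 47, R_n = 152.28 kN/bolt. φR_n = 0.75 × (1×68.04 + 2×152.28) = 279.5 kN.
Block shear: shear path 1×[36+2×77] = 1×190 mm, A_gv = 1140, A_nv = 1×(190 − 2.5×32)×6 = 660 mm²; tension to near edge: (39 − 0.5×32)×6 = 138 mm². R_n = min(0.6×450×660, 0.6×300×1140) + 1.0×450×138 = min(178.2, 205.2) + 62.1 = 240.3 kN. φR_n = 0.75 × 240.3 = 180.2 kN.
Tension rupture (net): A_n = (181 − 1×32)×6 = 894 mm² (U = 1.0, A_e = A_n). φR_n = 0.75 × 450 × 894 = 301.7 kN.
Governing: min(604.2, 279.5, 180.2, 301.7) = 180.2 kN → block shear.

180.2 kN (block shear governs)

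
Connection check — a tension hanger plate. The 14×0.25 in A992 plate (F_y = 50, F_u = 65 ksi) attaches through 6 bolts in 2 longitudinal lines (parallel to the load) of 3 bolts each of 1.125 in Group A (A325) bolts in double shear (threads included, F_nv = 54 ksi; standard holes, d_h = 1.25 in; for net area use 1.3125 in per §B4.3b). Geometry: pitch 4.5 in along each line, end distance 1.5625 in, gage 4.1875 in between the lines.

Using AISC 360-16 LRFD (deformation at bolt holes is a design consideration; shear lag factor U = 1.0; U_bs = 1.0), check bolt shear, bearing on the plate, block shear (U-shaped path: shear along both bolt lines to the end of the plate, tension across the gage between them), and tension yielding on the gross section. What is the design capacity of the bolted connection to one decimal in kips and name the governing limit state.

Bolt shear: A_b = π(1.125)²/4 = 0.99402 in². φR_n = 0.75 × 54 × 0.99402 × 6 × 2 = 483.1 kips.
Bearing (0.25 in plate, F_u = 65 ksi): end bolts L_c = 1.5625 − 1.25/2 = 0.9375, R_n = min(1.2×0.9375×0.25×65, 2.4×1.125×0.25×65) = 18.281 kips/bolt; interior L_c = 4.5 − 1.25 = 3.25, R_n = 43.875 kips/bolt. φR_n = 0.75 × (2×18.281 + 4×43.875) = 159.0 kips.
Block shear: shear path 2×[1.5625+2×4.5] = 2×10.5625 in, A_gv = 5.2813, A_nv = 2×(10.5625 − 2.5×1.3125)×0.25 = 3.6406 in²; tension across gage: (4.1875 − 1×1.3125)×0.25 = 0.71875 in². R_n = min(0.6×65×3.6406, 0.6×50×5.2813) + 1.0×65×0.71875 = min(141.98, 158.44) + 46.719 = 188.7 kips. φR_n = 0.75 × 188.7 = 141.5 kips.
Tension yield (gross): A_g = 14×0.25 = 3.5 in². φR_n = 0.90 × 50 × 3.5 = 157.5 kips.
Governing: min(483.1, 159.0, 141.5, 157.5) = 141.5 kips → block shear.

141.5 kips (block shear governs)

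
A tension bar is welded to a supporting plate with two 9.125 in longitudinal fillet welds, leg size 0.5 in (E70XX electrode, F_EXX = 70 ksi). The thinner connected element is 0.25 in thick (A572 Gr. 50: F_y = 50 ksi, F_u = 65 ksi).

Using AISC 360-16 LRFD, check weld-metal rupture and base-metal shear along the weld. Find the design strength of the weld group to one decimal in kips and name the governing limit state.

Weld metal: throat = 0.707×0.5 = 0.3535 in, L = 2×9.125 = 18.25 in. φR_n = 0.75 × 0.6 × 70 × 0.3535 × 18.25 = 203.2 kips.
Base metal shear (0.25 in plate): yield φR_n = 1.0×0.6×50×0.25×18.25 = 136.9 kips; rupture φR_n = 0.75×0.6×65×0.25×18.25 = 133.5 kips; take 133.5 kips (rupture).
Governing: min(203.2, 133.5) = 133.5 kips → base-metal shear.

133.5 kips (base-metal shear governs)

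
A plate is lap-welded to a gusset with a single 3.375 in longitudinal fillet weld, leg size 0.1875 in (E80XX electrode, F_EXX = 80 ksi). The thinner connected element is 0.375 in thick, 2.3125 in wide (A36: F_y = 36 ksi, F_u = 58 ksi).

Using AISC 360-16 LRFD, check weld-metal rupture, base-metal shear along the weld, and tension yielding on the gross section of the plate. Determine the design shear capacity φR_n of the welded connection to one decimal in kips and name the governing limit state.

16.1 kips (weld metal governs)

Weld metal: throat = 0.707×0.1875 = 0.13256 in, L = 3.375 in. φR_n = 0.75 × 0.6 × 80 × 0.13256 × 3.375 = 16.1 kips.
Base metal shear (0.375 in plate): yield φR_n = 1.0×0.6×36×0.375×3.375 = 27.3 kips; rupture φR_n = 0.75×0.6×58×0.375×3.375 = 33.0 kips; take 27.3 kips (yield).
Tension yield (gross): A_g = 2.3125×0.375 = 0.86719 in². φR_n = 0.90 × 36 × 0.86719 = 28.1 kips.
Governing: min(16.1, 27.3, 28.1) = 16.1 kips → weld metal.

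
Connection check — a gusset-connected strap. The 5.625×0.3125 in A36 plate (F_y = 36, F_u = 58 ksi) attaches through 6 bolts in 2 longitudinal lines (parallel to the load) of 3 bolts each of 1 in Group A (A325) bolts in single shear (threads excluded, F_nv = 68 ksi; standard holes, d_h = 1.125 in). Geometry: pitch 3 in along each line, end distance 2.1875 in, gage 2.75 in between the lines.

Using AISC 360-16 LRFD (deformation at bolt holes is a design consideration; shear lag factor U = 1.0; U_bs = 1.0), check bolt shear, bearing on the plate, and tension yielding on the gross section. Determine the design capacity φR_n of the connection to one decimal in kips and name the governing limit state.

Bolt shear: A_b = π(1)²/4 = 0.7854 in². φR_n = 0.75 × 68 × 0.7854 × 6 × 1 = 240.3 kips.
Bearing (0.3125 in plate, F_u = 58 ksi): end bolts L_c = 2.1875 − 1.125/2 = 1.625, R_n = min(1.2×1.625×0.3125×58, 2.4×1×0.3125×58) = 35.344 kips/bolt; interior L_c = 3 − 1.125 = 1.875, R_n = 40.781 kips/bolt. φR_n = 0.75 × (2×35.344 + 4×40.781) = 175.4 kips.
Tension yield (gross): A_g = 5.625×0.3125 = 1.7578 in². φR_n = 0.90 × 36 × 1.7578 = 57.0 kips.
Governing: min(240.3, 175.4, 57.0) = 57.0 kips → gross-section yield.

57.0 kips (gross-section yield governs)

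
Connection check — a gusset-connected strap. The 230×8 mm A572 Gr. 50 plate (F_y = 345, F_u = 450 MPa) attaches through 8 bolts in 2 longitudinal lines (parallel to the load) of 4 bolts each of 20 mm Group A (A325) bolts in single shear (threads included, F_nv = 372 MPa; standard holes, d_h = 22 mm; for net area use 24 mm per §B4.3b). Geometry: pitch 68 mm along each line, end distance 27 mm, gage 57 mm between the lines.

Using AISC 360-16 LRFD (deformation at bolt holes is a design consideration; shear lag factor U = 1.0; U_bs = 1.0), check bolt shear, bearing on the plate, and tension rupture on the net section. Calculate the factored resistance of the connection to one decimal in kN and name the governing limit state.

491.4 kN (net-section rupture governs)

Bolt shear: A_b = π(20)²/4 = 314.16 mm². φR_n = 0.75 × 372 × 314.16 × 8 × 1 = 701.2 kN.
Bearing (8 mm plate, F_u = 450 MPa): end bolts L_c = 27 − 22/2 = 16, R_n = min(1.2×16×8×450, 2.4×20×8×450) = 69.12 kN/bolt; interior L_c = 68 − 22 = 46, R_n = 172.8 kN/bolt. φR_n = 0.75 × (2×69.12 + 6×172.8) = 881.3 kN.
Tension rupture (net): A_n = (230 − 2×24)×8 = 1456 mm² (U = 1.0, A_e = A_n). φR_n = 0.75 × 450 × 1456 = 491.4 kN.
Governing: min(701.2, 881.3, 491.4) = 491.4 kN → net-section rupture.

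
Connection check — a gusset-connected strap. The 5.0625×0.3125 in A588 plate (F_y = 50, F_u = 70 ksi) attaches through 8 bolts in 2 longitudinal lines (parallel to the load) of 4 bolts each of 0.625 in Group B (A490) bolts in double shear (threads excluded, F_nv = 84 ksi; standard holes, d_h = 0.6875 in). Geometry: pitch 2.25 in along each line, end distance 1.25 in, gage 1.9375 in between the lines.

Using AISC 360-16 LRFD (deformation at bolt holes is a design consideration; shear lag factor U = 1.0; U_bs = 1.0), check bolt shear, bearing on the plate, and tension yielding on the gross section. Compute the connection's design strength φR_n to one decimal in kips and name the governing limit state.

Bolt shear: A_b = π(0.625)²/4 = 0.3068 in². φR_n = 0.75 × 84 × 0.3068 × 8 × 2 = 309.3 kips.
Bearing (0.3125 in plate, F_u = 70 ksi): end bolts L_c = 1.25 − 0.6875/2 = 0.90625, R_n = min(1.2×0.90625×0.3125×70, 2.4×0.625×0.3125×70) = 23.789 kips/bolt; interior L_c = 2.25 − 0.6875 = 1.5625, R_n = 32.813 kips/bolt. φR_n = 0.75 × (2×23.789 + 6×32.813) = 183.3 kips.
Tension yield (gross): A_g = 5.0625×0.3125 = 1.582 in². φR_n = 0.90 × 50 × 1.582 = 71.2 kips.
Governing: min(309.3, 183.3, 71.2) = 71.2 kips → gross-section yield.

71.2 kips (gross-section yield governs)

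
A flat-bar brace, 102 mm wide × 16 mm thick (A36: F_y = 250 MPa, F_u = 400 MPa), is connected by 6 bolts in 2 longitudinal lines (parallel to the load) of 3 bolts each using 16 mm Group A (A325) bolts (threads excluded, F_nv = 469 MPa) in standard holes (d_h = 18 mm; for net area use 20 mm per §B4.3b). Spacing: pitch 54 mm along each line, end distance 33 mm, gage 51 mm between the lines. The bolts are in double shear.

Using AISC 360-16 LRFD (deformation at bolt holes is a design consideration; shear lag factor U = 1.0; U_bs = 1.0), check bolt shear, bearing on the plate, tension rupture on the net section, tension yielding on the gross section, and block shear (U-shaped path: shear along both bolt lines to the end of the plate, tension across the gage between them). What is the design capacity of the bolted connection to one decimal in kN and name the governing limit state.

Bolt shear: A_b = π(16)²/4 = 201.06 mm². φR_n = 0.75 × 469 × 201.06 × 6 × 2 = 848.7 kN.
Bearing (16 mm plate, F_u = 400 MPa): end bolts L_c = 33 − 18/2 = 24, R_n = min(1.2×24×16×400, 2.4×16×16×400) = 184.32 kN/bolt; interior L_c = 54 − 18 = 36, R_n = 245.76 kN/bolt. φR_n = 0.75 × (2×184.32 + 4×245.76) = 1013.8 kN.
Tension rupture (net): A_n = (102 − 2×20)×16 = 992 mm² (U = 1.0, A_e = A_n). φR_n = 0.75 × 400 × 992 = 297.6 kN.
Tension yield (gross): A_g = 102×16 = 1632 mm². φR_n = 0.90 × 250 × 1632 = 367.2 kN.
Block shear: shear path 2×[33+2×54] = 2×141 mm, A_gv = 4512, A_nv = 2×(141 − 2.5×20)×16 = 2912 mm²; tension across gage: (51 − 1×20)×16 = 496 mm². R_n = min(0.6×400×2912, 0.6×250×4512) + 1.0×400×496 = min(698.88, 676.8) + 198.4 = 875.2 kN. φR_n = 0.75 × 875.2 = 656.4 kN.
Governing: min(848.7, 1013.8, 297.6, 367.2, 656.4) = 297.6 kN → net-section rupture.

297.6 kN (net-section rupture governs)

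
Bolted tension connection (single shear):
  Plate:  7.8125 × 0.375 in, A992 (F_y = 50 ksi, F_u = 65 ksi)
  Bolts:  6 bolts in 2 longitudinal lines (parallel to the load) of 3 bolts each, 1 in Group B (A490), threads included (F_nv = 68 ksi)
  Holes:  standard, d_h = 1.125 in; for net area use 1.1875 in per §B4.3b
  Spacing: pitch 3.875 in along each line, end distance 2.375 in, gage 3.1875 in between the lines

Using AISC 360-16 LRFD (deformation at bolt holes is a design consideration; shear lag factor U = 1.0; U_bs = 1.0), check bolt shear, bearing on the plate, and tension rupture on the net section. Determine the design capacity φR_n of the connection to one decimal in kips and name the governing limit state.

Bolt shear: A_b = π(1)²/4 = 0.7854 in². φR_n = 0.75 × 68 × 0.7854 × 6 × 1 = 240.3 kips.
Bearing (0.375 in plate, F_u = 65 ksi): end bolts L_c = 2.375 − 1.125/2 = 1.8125, R_n = min(1.2×1.8125×0.375×65, 2.4×1×0.375×65) = 53.016 kips/bolt; interior L_c = 3.875 − 1.125 = 2.75, R_n = 58.5 kips/bolt. φR_n = 0.75 × (2×53.016 + 4×58.5) = 255.0 kips.
Tension rupture (net): A_n = (7.8125 − 2×1.1875)×0.375 = 2.0391 in² (U = 1.0, A_e = A_n). φR_n = 0.75 × 65 × 2.0391 = 99.4 kips.
Governing: min(240.3, 255.0, 99.4) = 99.4 kips → net-section rupture.

99.4 kips (net-section rupture governs)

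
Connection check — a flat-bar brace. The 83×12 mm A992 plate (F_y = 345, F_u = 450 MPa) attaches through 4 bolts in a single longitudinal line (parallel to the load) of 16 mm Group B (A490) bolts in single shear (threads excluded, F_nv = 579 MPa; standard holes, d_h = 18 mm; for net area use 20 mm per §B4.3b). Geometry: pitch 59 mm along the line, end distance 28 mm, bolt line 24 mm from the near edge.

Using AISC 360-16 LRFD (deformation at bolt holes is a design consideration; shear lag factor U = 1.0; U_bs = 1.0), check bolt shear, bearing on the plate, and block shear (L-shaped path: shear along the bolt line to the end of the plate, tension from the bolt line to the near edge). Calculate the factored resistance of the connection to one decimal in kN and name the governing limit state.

Bolt shear: A_b = π(16)²/4 = 201.06 mm². φR_n = 0.75 × 579 × 201.06 × 4 × 1 = 349.2 kN.
Bearing (12 mm plate, F_u = 450 MPa): end bolts L_c = 28 − 18/2 = 19, R_n = min(1.2×19×12×450, 2.4×16×12×450) = 123.12 kN/bolt; interior L_c = 59 − 18 = 41, R_n = 207.36 kN/bolt. φR_n = 0.75 × (1×123.12 + 3×207.36) = 558.9 kN.
Block shear: shear path 1×[28+3×59] = 1×205 mm, A_gv = 2460, A_nv = 1×(205 − 3.5×20)×12 = 1620 mm²; tension to near edge: (24 − 0.5×20)×12 = 168 mm². R_n = min(0.6×450×1620, 0.6×345×2460) + 1.0×450×168 = min(437.4, 509.22) + 75.6 = 513 kN. φR_n = 0.75 × 513 = 384.8 kN.
Governing: min(349.2, 558.9, 384.8) = 349.2 kN → bolt shear.

349.2 kN (bolt shear governs)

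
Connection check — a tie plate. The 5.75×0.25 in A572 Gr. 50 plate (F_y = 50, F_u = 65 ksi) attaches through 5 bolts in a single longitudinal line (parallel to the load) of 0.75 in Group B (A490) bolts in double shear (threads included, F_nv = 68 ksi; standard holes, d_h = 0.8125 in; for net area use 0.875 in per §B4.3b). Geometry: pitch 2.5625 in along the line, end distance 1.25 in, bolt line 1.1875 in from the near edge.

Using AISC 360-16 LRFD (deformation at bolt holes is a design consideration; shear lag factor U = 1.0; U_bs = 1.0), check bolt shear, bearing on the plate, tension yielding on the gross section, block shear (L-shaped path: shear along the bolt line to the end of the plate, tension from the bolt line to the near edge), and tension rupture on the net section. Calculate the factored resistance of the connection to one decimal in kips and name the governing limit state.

59.4 kips (net-section rupture governs)

Bolt shear: A_b = π(0.75)²/4 = 0.44179 in². φR_n = 0.75 × 68 × 0.44179 × 5 × 2 = 225.3 kips.
Bearing (0.25 in plate, F_u = 65 ksi): end bolts L_c = 1.25 − 0.8125/2 = 0.84375, R_n = min(1.2×0.84375×0.25×65, 2.4×0.75×0.25×65) = 16.453 kips/bolt; interior L_c = 2.5625 − 0.8125 = 1.75, R_n = 29.25 kips/bolt. φR_n = 0.75 × (1×16.453 + 4×29.25) = 100.1 kips.
Tension yield (gross): A_g = 5.75×0.25 = 1.4375 in². φR_n = 0.90 × 50 × 1.4375 = 64.7 kips.
Block shear: shear path 1×[1.25+4×2.5625] = 1×11.5 in, A_gv = 2.875, A_nv = 1×(11.5 − 4.5×0.875)×0.25 = 1.8906 in²; tension to near edge: (1.1875 − 0.5×0.875)×0.25 = 0.1875 in². R_n = min(0.6×65×1.8906, 0.6×50×2.875) + 1.0×65×0.1875 = min(73.733, 86.25) + 12.188 = 85.921 kips. φR_n = 0.75 × 85.921 = 64.4 kips.
Tension rupture (net): A_n = (5.75 − 1×0.875)×0.25 = 1.2188 in² (U = 1.0, A_e = A_n). φR_n = 0.75 × 65 × 1.2188 = 59.4 kips.
Governing: min(225.3, 100.1, 64.7, 64.4, 59.4) = 59.4 kips → net-section rupture.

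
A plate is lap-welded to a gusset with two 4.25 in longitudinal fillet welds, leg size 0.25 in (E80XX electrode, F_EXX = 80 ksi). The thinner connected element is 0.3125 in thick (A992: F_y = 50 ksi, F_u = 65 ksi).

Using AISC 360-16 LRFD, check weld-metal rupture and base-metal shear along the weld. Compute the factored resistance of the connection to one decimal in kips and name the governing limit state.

54.1 kips (weld metal governs)

Weld metal: throat = 0.707×0.25 = 0.17675 in, L = 2×4.25 = 8.5 in. φR_n = 0.75 × 0.6 × 80 × 0.17675 × 8.5 = 54.1 kips.
Base metal shear (0.3125 in plate): yield φR_n = 1.0×0.6×50×0.3125×8.5 = 79.7 kips; rupture φR_n = 0.75×0.6×65×0.3125×8.5 = 77.7 kips; take 77.7 kips (rupture).
Governing: min(54.1, 77.7) = 54.1 kips → weld metal.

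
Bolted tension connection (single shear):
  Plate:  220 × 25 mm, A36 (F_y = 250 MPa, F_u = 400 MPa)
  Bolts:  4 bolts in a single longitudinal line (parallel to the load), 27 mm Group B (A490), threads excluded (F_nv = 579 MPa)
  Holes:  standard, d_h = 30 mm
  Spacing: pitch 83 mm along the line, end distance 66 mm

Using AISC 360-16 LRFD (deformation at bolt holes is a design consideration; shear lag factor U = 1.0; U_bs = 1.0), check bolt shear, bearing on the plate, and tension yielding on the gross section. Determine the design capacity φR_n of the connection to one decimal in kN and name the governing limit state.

994.5 kN (bolt shear governs)

Bolt shear: A_b = π(27)²/4 = 572.56 mm². φR_n = 0.75 × 579 × 572.56 × 4 × 1 = 994.5 kN.
Bearing (25 mm plate, F_u = 400 MPa): end bolts L_c = 66 − 30/2 = 51, R_n = min(1.2×51×25×400, 2.4×27×25×400) = 612 kN/bolt; interior L_c = 83 − 30 = 53, R_n = 636 kN/bolt. φR_n = 0.75 × (1×612 + 3×636) = 1890.0 kN.
Tension yield (gross): A_g = 220×25 = 5500 mm². φR_n = 0.90 × 250 × 5500 = 1237.5 kN.
Governing: min(994.5, 1890.0, 1237.5) = 994.5 kN → bolt shear.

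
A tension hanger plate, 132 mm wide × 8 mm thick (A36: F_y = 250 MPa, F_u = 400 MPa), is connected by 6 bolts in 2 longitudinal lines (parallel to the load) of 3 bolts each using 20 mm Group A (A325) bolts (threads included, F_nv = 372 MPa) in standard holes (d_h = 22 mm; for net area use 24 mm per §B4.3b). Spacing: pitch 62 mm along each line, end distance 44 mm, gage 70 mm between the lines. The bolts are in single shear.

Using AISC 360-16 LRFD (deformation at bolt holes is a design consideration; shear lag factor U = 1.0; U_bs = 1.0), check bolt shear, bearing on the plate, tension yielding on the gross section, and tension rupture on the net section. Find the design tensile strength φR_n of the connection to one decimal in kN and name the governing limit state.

201.6 kN (net-section rupture governs)

Bolt shear: A_b = π(20)²/4 = 314.16 mm². φR_n = 0.75 × 372 × 314.16 × 6 × 1 = 525.9 kN.
Bearing (8 mm plate, F_u = 400 MPa): end bolts L_c = 44 − 22/2 = 33, R_n = min(1.2×33×8×400, 2.4×20×8×400) = 126.72 kN/bolt; interior L_c = 62 − 22 = 40, R_n = 153.6 kN/bolt. φR_n = 0.75 × (2×126.72 + 4×153.6) = 650.9 kN.
Tension yield (gross): A_g = 132×8 = 1056 mm². φR_n = 0.90 × 250 × 1056 = 237.6 kN.
Tension rupture (net): A_n = (132 − 2×24)×8 = 672 mm² (U = 1.0, A_e = A_n). φR_n = 0.75 × 400 × 672 = 201.6 kN.
Governing: min(525.9, 650.9, 237.6, 201.6) = 201.6 kN → net-section rupture.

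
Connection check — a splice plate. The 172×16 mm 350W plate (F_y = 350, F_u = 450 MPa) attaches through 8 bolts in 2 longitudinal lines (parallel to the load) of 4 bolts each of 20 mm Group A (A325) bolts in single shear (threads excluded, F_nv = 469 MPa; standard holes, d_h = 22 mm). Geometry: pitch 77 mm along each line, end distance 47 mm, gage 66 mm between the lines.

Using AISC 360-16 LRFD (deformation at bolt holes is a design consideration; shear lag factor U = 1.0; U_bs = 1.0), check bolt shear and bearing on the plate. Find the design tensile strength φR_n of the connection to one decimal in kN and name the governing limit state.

884.0 kN (bolt shear governs)

Bolt shear: A_b = π(20)²/4 = 314.16 mm². φR_n = 0.75 × 469 × 314.16 × 8 × 1 = 884.0 kN.
Bearing (16 mm plate, F_u = 450 MPa): end bolts L_c = 47 − 22/2 = 36, R_n = min(1.2×36×16×450, 2.4×20×16×450) = 311.04 kN/bolt; interior L_c = 77 − 22 = 55, R_n = 345.6 kN/bolt. φR_n = 0.75 × (2×311.04 + 6×345.6) = 2021.8 kN.
Governing: min(884.0, 2021.8) = 884.0 kN → bolt shear.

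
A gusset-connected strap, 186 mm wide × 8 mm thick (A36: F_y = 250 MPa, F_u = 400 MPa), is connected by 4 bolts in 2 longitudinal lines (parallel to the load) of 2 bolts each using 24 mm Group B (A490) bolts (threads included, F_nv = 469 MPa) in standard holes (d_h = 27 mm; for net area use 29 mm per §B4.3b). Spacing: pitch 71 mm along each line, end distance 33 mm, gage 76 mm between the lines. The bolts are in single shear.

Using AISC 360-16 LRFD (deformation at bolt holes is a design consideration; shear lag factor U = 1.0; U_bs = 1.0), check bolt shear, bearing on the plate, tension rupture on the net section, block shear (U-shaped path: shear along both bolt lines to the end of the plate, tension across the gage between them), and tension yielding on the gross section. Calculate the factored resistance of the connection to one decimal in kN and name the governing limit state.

287.0 kN (block shear governs)

Bolt shear: A_b = π(24)²/4 = 452.39 mm². φR_n = 0.75 × 469 × 452.39 × 4 × 1 = 636.5 kN.
Bearing (8 mm plate, F_u = 400 MPa): end bolts L_c = 33 − 27/2 = 19.5, R_n = min(1.2×19.5×8×400, 2.4×24×8×400) = 74.88 kN/bolt; interior L_c = 71 − 27 = 44, R_n = 168.96 kN/bolt. φR_n = 0.75 × (2×74.88 + 2×168.96) = 365.8 kN.
Tension rupture (net): A_n = (186 − 2×29)×8 = 1024 mm² (U = 1.0, A_e = A_n). φR_n = 0.75 × 400 × 1024 = 307.2 kN.
Block shear: shear path 2×[33+1×71] = 2×104 mm, A_gv = 1664, A_nv = 2×(104 − 1.5×29)×8 = 968 mm²; tension across gage: (76 − 1×29)×8 = 376 mm². R_n = min(0.6×400×968, 0.6×250×1664) + 1.0×400×376 = min(232.32, 249.6) + 150.4 = 382.72 kN. φR_n = 0.75 × 382.72 = 287.0 kN.
Tension yield (gross): A_g = 186×8 = 1488 mm². φR_n = 0.90 × 250 × 1488 = 334.8 kN.
Governing: min(636.5, 365.8, 307.2, 287.0, 334.8) = 287.0 kN → block shear.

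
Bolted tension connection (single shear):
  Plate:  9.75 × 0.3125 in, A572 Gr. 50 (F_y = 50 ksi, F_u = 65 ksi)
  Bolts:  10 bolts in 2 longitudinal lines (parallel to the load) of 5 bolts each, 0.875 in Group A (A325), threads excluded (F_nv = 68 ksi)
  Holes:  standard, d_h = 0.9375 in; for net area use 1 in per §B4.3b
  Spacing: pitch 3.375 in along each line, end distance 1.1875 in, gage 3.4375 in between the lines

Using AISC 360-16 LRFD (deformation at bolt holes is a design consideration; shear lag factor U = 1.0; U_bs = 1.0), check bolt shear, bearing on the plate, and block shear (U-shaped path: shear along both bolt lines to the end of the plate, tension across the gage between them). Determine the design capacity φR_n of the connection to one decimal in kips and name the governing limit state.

Bolt shear: A_b = π(0.875)²/4 = 0.60132 in². φR_n = 0.75 × 68 × 0.60132 × 10 × 1 = 306.7 kips.
Bearing (0.3125 in plate, F_u = 65 ksi): end bolts L_c = 1.1875 − 0.9375/2 = 0.71875, R_n = min(1.2×0.71875×0.3125×65, 2.4×0.875×0.3125×65) = 17.52 kips/bolt; interior L_c = 3.375 − 0.9375 = 2.4375, R_n = 42.656 kips/bolt. φR_n = 0.75 × (2×17.52 + 8×42.656) = 282.2 kips.
Block shear: shear path 2×[1.1875+4×3.375] = 2×14.6875 in, A_gv = 9.1797, A_nv = 2×(14.6875 − 4.5×1)×0.3125 = 6.3672 in²; tension across gage: (3.4375 − 1×1)×0.3125 = 0.76172 in². R_n = min(0.6×65×6.3672, 0.6×50×9.1797) + 1.0×65×0.76172 = min(248.32, 275.39) + 49.512 = 297.83 kips. φR_n = 0.75 × 297.83 = 223.4 kips.
Governing: min(306.7, 282.2, 223.4) = 223.4 kips → block shear.

223.4 kips (block shear governs)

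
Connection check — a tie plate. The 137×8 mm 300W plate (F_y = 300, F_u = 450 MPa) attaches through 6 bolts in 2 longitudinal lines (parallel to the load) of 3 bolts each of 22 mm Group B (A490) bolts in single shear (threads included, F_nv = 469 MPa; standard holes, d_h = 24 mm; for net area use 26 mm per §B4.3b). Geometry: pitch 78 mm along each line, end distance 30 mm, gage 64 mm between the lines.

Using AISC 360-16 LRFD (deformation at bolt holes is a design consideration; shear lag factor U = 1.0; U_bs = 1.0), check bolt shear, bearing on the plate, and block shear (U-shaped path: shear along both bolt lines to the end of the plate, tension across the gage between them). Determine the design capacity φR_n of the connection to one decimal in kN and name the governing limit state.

494.6 kN (block shear governs)

Bolt shear: A_b = π(22)²/4 = 380.13 mm². φR_n = 0.75 × 469 × 380.13 × 6 × 1 = 802.3 kN.
Bearing (8 mm plate, F_u = 450 MPa): end bolts L_c = 30 − 24/2 = 18, R_n = min(1.2×18×8×450, 2.4×22×8×450) = 77.76 kN/bolt; interior L_c = 78 − 24 = 54, R_n = 190.08 kN/bolt. φR_n = 0.75 × (2×77.76 + 4×190.08) = 686.9 kN.
Block shear: shear path 2×[30+2×78] = 2×186 mm, A_gv = 2976, A_nv = 2×(186 − 2.5×26)×8 = 1936 mm²; tension across gage: (64 − 1×26)×8 = 304 mm². R_n = min(0.6×450×1936, 0.6×300×2976) + 1.0×450×304 = min(522.72, 535.68) + 136.8 = 659.52 kN. φR_n = 0.75 × 659.52 = 494.6 kN.
Governing: min(802.3, 686.9, 494.6) = 494.6 kN → block shear.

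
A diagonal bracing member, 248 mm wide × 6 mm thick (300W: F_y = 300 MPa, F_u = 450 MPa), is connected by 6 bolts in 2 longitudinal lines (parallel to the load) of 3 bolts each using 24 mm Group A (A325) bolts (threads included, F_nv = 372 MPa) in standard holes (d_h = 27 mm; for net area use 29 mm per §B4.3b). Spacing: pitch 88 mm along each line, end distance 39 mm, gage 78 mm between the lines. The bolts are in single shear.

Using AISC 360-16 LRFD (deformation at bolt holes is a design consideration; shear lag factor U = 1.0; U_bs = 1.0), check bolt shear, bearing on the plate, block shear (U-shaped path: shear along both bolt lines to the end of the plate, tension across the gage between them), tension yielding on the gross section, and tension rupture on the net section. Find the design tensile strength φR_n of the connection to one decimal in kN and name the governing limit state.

Bolt shear: A_b = π(24)²/4 = 452.39 mm². φR_n = 0.75 × 372 × 452.39 × 6 × 1 = 757.3 kN.
Bearing (6 mm plate, F_u = 450 MPa): end bolts L_c = 39 − 27/2 = 25.5, R_n = min(1.2×25.5×6×450, 2.4×24×6×450) = 82.62 kN/bolt; interior L_c = 88 − 27 = 61, R_n = 155.52 kN/bolt. φR_n = 0.75 × (2×82.62 + 4×155.52) = 590.5 kN.
Block shear: shear path 2×[39+2×88] = 2×215 mm, A_gv = 2580, A_nv = 2×(215 − 2.5×29)×6 = 1710 mm²; tension across gage: (78 − 1×29)×6 = 294 mm². R_n = min(0.6×450×1710, 0.6×300×2580) + 1.0×450×294 = min(461.7, 464.4) + 132.3 = 594 kN. φR_n = 0.75 × 594 = 445.5 kN.
Tension yield (gross): A_g = 248×6 = 1488 mm². φR_n = 0.90 × 300 × 1488 = 401.8 kN.
Tension rupture (net): A_n = (248 − 2×29)×6 = 1140 mm² (U = 1.0, A_e = A_n). φR_n = 0.75 × 450 × 1140 = 384.8 kN.
Governing: min(757.3, 590.5, 445.5, 401.8, 384.8) = 384.8 kN → net-section rupture.

384.8 kN (net-section rupture governs)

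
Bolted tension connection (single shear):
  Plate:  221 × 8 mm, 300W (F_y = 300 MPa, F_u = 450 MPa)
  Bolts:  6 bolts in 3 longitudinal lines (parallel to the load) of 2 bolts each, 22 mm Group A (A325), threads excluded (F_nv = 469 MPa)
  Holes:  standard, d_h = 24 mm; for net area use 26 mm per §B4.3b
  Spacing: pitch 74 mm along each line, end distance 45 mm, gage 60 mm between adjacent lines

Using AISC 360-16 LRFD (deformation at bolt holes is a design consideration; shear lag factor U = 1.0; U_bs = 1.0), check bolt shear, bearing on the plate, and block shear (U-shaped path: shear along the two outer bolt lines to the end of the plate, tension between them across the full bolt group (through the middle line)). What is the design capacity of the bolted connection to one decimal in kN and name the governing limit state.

440.6 kN (block shear governs)

Bolt shear: A_b = π(22)²/4 = 380.13 mm². φR_n = 0.75 × 469 × 380.13 × 6 × 1 = 802.3 kN.
Bearing (8 mm plate, F_u = 450 MPa): end bolts L_c = 45 − 24/2 = 33, R_n = min(1.2×33×8×450, 2.4×22×8×450) = 142.56 kN/bolt; interior L_c = 74 − 24 = 50, R_n = 190.08 kN/bolt. φR_n = 0.75 × (3×142.56 + 3×190.08) = 748.4 kN.
Block shear: shear path 2×[45+1×74] = 2×119 mm, A_gv = 1904, A_nv = 2×(119 − 1.5×26)×8 = 1280 mm²; tension across gage: (120 − 2×26)×8 = 544 mm². R_n = min(0.6×450×1280, 0.6×300×1904) + 1.0×450×544 = min(345.6, 342.72) + 244.8 = 587.52 kN. φR_n = 0.75 × 587.52 = 440.6 kN.
Governing: min(802.3, 748.4, 440.6) = 440.6 kN → block shear.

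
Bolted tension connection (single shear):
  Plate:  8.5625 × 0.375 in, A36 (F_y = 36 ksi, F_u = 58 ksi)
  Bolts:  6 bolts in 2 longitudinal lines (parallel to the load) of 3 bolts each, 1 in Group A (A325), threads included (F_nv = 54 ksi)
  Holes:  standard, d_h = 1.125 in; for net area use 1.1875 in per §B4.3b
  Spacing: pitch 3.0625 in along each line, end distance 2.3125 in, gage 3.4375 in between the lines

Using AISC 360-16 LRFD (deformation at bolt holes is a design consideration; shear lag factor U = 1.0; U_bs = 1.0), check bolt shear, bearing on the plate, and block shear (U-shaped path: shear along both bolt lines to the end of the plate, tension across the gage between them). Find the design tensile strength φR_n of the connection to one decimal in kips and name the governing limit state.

139.2 kips (block shear governs)

Bolt shear: A_b = π(1)²/4 = 0.7854 in². φR_n = 0.75 × 54 × 0.7854 × 6 × 1 = 190.9 kips.
Bearing (0.375 in plate, F_u = 58 ksi): end bolts L_c = 2.3125 − 1.125/2 = 1.75, R_n = min(1.2×1.75×0.375×58, 2.4×1×0.375×58) = 45.675 kips/bolt; interior L_c = 3.0625 − 1.125 = 1.9375, R_n = 50.569 kips/bolt. φR_n = 0.75 × (2×45.675 + 4×50.569) = 220.2 kips.
Block shear: shear path 2×[2.3125+2×3.0625] = 2×8.4375 in, A_gv = 6.3281, A_nv = 2×(8.4375 − 2.5×1.1875)×0.375 = 4.1016 in²; tension across gage: (3.4375 − 1×1.1875)×0.375 = 0.84375 in². R_n = min(0.6×58×4.1016, 0.6×36×6.3281) + 1.0×58×0.84375 = min(142.74, 136.69) + 48.938 = 185.63 kips. φR_n = 0.75 × 185.63 = 139.2 kips.
Governing: min(190.9, 220.2, 139.2) = 139.2 kips → block shear.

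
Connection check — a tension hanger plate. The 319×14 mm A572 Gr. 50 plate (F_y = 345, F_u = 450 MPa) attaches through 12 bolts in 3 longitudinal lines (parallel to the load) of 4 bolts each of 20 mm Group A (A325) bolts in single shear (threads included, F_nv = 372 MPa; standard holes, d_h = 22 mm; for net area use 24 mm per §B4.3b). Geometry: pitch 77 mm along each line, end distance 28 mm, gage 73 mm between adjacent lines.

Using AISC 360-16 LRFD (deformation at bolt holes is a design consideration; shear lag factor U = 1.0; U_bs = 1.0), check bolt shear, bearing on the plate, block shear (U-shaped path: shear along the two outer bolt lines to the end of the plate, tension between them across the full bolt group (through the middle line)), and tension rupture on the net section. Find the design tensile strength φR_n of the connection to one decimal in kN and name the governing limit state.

Bolt shear: A_b = π(20)²/4 = 314.16 mm². φR_n = 0.75 × 372 × 314.16 × 12 × 1 = 1051.8 kN.
Bearing (14 mm plate, F_u = 450 MPa): end bolts L_c = 28 − 22/2 = 17, R_n = min(1.2×17×14×450, 2.4×20×14×450) = 128.52 kN/bolt; interior L_c = 77 − 22 = 55, R_n = 302.4 kN/bolt. φR_n = 0.75 × (3×128.52 + 9×302.4) = 2330.4 kN.
Block shear: shear path 2×[28+3×77] = 2×259 mm, A_gv = 7252, A_nv = 2×(259 − 3.5×24)×14 = 4900 mm²; tension across gage: (146 − 2×24)×14 = 1372 mm². R_n = min(0.6×450×4900, 0.6×345×7252) + 1.0×450×1372 = min(1323, 1501.2) + 617.4 = 1940.4 kN. φR_n = 0.75 × 1940.4 = 1455.3 kN.
Tension rupture (net): A_n = (319 − 3×24)×14 = 3458 mm² (U = 1.0, A_e = A_n). φR_n = 0.75 × 450 × 3458 = 1167.1 kN.
Governing: min(1051.8, 2330.4, 1455.3, 1167.1) = 1051.8 kN → bolt shear.

1051.8 kN (bolt shear governs)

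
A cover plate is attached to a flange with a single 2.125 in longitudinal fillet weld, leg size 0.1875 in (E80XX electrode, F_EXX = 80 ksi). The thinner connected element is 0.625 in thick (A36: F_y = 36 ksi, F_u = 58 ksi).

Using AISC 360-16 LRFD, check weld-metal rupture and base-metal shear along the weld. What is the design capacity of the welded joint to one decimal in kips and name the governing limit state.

10.1 kips (weld metal governs)

Weld metal: throat = 0.707×0.1875 = 0.13256 in, L = 2.125 in. φR_n = 0.75 × 0.6 × 80 × 0.13256 × 2.125 = 10.1 kips.
Base metal shear (0.625 in plate): yield φR_n = 1.0×0.6×36×0.625×2.125 = 28.7 kips; rupture φR_n = 0.75×0.6×58×0.625×2.125 = 34.7 kips; take 28.7 kips (yield).
Governing: min(10.1, 28.7) = 10.1 kips → weld metal.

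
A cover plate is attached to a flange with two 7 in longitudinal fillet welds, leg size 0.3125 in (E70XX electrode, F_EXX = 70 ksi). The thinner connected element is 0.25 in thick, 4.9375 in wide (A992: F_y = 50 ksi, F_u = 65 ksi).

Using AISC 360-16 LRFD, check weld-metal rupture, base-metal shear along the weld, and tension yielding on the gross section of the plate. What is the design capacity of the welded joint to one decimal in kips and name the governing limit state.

55.5 kips (gross-section yield governs)

Weld metal: throat = 0.707×0.3125 = 0.22094 in, L = 2×7 = 14 in. φR_n = 0.75 × 0.6 × 70 × 0.22094 × 14 = 97.4 kips.
Base metal shear (0.25 in plate): yield φR_n = 1.0×0.6×50×0.25×14 = 105.0 kips; rupture φR_n = 0.75×0.6×65×0.25×14 = 102.4 kips; take 102.4 kips (rupture).
Tension yield (gross): A_g = 4.9375×0.25 = 1.2344 in². φR_n = 0.90 × 50 × 1.2344 = 55.5 kips.
Governing: min(97.4, 102.4, 55.5) = 55.5 kips → gross-section yield.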